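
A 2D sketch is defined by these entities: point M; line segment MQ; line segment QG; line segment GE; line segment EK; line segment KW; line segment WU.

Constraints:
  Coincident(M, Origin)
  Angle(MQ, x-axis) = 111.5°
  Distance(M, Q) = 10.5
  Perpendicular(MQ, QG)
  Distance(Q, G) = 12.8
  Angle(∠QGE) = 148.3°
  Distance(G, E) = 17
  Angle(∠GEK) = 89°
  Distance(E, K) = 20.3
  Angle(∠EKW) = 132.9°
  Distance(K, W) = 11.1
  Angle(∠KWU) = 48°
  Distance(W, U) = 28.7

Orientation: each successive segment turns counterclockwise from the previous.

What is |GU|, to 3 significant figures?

8.49

M is at the origin; MQ runs at 111.5° with length 10.5, so Q = (-3.85, 9.77). The perpendicularity gives QG at right angles to MQ, so QG runs at -158°; with |QG| = 12.8, G = (-15.8, 5.08). ∠QGE = 148.3° gives GE at -127° from the x-axis; with |GE| = 17.0, E = (-25.9, -8.53). ∠GEK = 89.0° gives EK at -35.8° from the x-axis; with |EK| = 20.3, K = (-9.48, -20.4). ∠EKW = 132.9° gives KW at 11.3° from the x-axis; with |KW| = 11.1, W = (1.41, -18.2). ∠KWU = 48.0° gives WU at 143° from the x-axis; with |WU| = 28.7, U = (-21.6, -1.08). Then |GU| = |U − G| = 8.49.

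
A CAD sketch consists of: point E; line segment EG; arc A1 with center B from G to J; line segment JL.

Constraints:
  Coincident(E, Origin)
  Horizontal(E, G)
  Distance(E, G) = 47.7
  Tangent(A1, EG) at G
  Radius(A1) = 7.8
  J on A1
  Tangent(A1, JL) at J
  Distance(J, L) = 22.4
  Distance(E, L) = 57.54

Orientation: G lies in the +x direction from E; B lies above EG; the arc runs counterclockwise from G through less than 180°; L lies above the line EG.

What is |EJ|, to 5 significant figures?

56.054

E is at the origin; E and G share the same y with |EG| = 47.7 and G on the +x side, so G = (47.700, 0.0000). A1 meets EG tangentially, so BG is at right angles to EG, so B = G + (0, 7.8) = (47.700, 7.8000). Since BJ ⟂ JL (tangency), |BL| = √(7.8² + 22.4²) = 23.719 regardless of where J sits on A1. So L lies on both circle(E, 57.54) and circle(B, 23.719); the above-EG intersection is L = (48.142, 31.515). J is the foot of the tangent from L: J = (55.113, 10.227).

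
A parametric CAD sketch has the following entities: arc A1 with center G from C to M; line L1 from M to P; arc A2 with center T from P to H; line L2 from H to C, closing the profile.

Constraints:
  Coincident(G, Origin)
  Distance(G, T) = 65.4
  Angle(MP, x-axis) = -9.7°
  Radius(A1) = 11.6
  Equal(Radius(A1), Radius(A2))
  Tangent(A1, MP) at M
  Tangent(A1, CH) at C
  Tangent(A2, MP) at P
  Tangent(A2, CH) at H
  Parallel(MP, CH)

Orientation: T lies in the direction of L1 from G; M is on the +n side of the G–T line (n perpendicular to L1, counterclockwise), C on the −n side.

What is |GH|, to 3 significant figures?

66.4

The slot axis is L1's direction at -9.7°, so u = (cos -9.7°, sin -9.7°) = (0.986, -0.168) and n = (−sin -9.7°, cos -9.7°) = (0.168, 0.986). G is at the origin and T lies 65.4 along u from G, so T = 65.4·u = (64.5, -11.0). Tangency of A1 to both parallel lines with radius 11.6 puts M and C at G ± 11.6·n: M = (1.95, 11.4), C = (-1.95, -11.4). Equal radii place P and H the same way about T: P = T + 11.6·n = (66.4, 0.415), H = T − 11.6·n = (62.5, -22.5). Then |GH| = |H − G| = 66.4.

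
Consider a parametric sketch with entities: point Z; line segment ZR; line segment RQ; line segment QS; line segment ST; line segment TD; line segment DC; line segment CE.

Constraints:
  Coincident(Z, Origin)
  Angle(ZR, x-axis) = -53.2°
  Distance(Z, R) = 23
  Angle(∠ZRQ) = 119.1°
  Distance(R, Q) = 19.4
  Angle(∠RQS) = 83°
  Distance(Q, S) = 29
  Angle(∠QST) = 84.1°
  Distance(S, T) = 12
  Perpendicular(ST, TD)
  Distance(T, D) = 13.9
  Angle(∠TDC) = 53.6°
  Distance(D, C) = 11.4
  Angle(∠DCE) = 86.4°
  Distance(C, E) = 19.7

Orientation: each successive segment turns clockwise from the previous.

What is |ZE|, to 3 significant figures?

16.5

Z is at the origin; ZR runs at -53.2° with length 23.0, so R = (13.8, -18.4). ∠ZRQ = 119.1° gives RQ at -114° from the x-axis; with |RQ| = 19.4, Q = (5.86, -36.1). ∠RQS = 83.0° gives QS at 149° from the x-axis; with |QS| = 29.0, S = (-19.0, -21.1). ∠QST = 84.1° gives ST at 53.0° from the x-axis; with |ST| = 12.0, T = (-11.8, -11.6). ST ⟂ TD, so TD runs at -37.0°; with |TD| = 13.9, D = (-0.653, -19.9). ∠TDC = 53.6° gives DC at -163° from the x-axis; with |DC| = 11.4, C = (-11.6, -23.2). ∠DCE = 86.4° gives CE at 103° from the x-axis; with |CE| = 19.7, E = (-16.0, -3.99). Then |ZE| = |E − Z| = 16.5.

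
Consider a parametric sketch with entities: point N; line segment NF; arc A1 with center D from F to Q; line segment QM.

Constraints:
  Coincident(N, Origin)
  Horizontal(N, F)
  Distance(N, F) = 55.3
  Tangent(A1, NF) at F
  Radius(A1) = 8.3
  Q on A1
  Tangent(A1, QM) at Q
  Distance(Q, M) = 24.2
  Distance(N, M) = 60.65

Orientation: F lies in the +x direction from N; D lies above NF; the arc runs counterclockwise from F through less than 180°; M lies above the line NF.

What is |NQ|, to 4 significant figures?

63.74

N is at the origin; NF is horizontal with |NF| = 55.3 and F on the +x side, so F = (55.30, 0.000). Tangency of A1 to NF means the radius DF is perpendicular to NF, so D = F + (0, 8.3) = (55.30, 8.300). Since DQ ⟂ QM (tangency), |DM| = √(8.3² + 24.2²) = 25.58 regardless of where Q sits on A1. So M lies on both circle(N, 60.65) and circle(D, 25.58); the above-NF intersection is M = (50.59, 33.45). Q is the foot of the tangent from M: Q = (62.52, 12.39).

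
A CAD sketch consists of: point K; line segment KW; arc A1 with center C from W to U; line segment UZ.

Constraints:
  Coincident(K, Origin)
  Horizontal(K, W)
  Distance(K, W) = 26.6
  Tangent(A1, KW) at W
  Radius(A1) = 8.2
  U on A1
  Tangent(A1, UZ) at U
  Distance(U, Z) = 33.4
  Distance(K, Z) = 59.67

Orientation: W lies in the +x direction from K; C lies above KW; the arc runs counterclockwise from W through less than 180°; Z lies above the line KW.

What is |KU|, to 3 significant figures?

34.3

Checks: |CU| = 8.200 ✓; ∠(CU, UZ) = 90.00° ✓; |UZ| = 33.40 ✓; |KZ| = 59.67 ✓.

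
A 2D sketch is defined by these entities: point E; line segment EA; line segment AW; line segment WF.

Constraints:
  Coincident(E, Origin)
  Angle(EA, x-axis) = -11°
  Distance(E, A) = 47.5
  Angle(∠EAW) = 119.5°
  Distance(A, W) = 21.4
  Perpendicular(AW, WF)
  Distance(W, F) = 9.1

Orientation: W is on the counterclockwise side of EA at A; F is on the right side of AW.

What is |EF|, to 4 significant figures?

67.46

E is at the origin; EA runs at -11.0° with length 47.5, so A = 47.5·(cos -11.0°, sin -11.0°) = (46.63, -9.063). ∠EAW = 119.5°, so AW runs at -11.0° + (180° − 119.5°) = 49.50° from the x-axis; with |AW| = 21.4, W = A + 21.4·(cos 49.50°, sin 49.50°) = (60.53, 7.209). AW ⟂ WF; with |WF| = 9.1 on the right of AW, F = W + 9.1·(0.7604, -0.6494) = (67.45, 1.299). Then |EF| = |F − E| = 67.46.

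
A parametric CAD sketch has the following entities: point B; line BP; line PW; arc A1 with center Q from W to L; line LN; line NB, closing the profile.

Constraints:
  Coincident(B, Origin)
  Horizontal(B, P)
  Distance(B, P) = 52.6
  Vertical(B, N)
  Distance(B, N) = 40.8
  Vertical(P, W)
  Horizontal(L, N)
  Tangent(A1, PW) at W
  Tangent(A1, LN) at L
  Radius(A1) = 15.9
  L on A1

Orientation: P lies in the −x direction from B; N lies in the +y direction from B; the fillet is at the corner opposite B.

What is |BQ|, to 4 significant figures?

44.35

B is at the origin; BP is horizontal with |BP| = 52.6 and P on the −x side, so P = (-52.60, 0.000). BN is vertical with |BN| = 40.8 and N on the +y side, so N = (0.000, 40.80). The virtual corner opposite B is at (-52.60, 40.80). The tangent condition forces QW to be normal to PW and A1 meets LN tangentially, so QL is at right angles to LN, with radius 15.9, so the center Q sits 15.9 in from both sides at Q = (-36.70, 24.90). Then |BQ| = |Q − B| = 44.35.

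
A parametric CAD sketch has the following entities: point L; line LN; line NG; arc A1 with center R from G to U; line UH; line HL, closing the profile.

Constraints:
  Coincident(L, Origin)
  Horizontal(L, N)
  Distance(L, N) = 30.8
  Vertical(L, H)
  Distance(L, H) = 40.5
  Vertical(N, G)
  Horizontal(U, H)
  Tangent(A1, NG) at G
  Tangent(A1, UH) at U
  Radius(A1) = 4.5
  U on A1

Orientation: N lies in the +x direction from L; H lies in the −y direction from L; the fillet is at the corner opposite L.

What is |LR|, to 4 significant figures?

44.58

L is at the origin; LN is horizontal with |LN| = 30.8 and N on the +x side, so N = (30.80, 0.000). LH is vertical with |LH| = 40.5 and H on the −y side, so H = (0.000, -40.50). The virtual corner opposite L is at (30.80, -40.50). The tangent condition forces RG to be normal to NG and the tangent condition forces RU to be normal to UH, with radius 4.5, so the center R sits 4.5 in from both sides at R = (26.30, -36.00). Then |LR| = |R − L| = 44.58.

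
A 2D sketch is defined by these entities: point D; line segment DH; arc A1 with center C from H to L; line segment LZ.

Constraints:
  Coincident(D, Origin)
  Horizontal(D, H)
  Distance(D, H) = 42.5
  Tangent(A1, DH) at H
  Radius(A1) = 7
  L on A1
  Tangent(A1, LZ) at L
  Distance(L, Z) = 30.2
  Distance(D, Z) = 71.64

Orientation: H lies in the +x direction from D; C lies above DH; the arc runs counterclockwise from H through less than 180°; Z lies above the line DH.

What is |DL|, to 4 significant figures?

48.11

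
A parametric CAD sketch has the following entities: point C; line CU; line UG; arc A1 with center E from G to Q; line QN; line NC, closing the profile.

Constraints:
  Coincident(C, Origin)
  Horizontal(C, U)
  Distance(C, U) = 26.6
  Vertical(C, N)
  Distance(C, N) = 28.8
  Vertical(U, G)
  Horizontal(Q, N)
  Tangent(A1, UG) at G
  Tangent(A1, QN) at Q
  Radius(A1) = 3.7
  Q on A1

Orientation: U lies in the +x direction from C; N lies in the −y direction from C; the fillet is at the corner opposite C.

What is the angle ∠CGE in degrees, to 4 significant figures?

43.34°

C is at the origin; C and U share the same y with |CU| = 26.6 and U on the +x side, so U = (26.60, 0.000). CN is vertical with |CN| = 28.8 and N on the −y side, so N = (0.000, -28.80). The virtual corner opposite C is at (26.60, -28.80). The tangent condition forces EG to be normal to UG and tangency of A1 to QN means the radius EQ is perpendicular to QN, with radius 3.7, so the center E sits 3.7 in from both sides at E = (22.90, -25.10). That places the tangent points at G = (26.60, -25.10) on UG and Q = (22.90, -28.80) on QN. Then cos ∠CGE = GC·GE / (|GC||GE|), giving 43.34°.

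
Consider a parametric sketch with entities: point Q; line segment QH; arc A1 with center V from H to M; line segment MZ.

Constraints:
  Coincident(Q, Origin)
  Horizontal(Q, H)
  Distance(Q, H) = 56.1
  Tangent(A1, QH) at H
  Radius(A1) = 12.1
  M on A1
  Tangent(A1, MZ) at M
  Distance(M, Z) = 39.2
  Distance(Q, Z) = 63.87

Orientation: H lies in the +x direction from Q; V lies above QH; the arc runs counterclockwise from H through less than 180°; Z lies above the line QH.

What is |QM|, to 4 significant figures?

68.30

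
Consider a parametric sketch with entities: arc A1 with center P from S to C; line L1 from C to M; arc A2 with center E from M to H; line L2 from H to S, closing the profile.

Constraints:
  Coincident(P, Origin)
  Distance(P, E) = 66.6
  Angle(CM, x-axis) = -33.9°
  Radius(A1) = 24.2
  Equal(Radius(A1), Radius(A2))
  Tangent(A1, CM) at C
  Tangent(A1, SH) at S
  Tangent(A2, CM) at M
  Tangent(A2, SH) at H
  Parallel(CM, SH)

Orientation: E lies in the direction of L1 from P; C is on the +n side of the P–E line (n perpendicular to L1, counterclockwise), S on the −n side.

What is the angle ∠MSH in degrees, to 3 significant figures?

36.0°

The slot axis is L1's direction at -33.9°, so u = (cos -33.9°, sin -33.9°) = (0.830, -0.558) and n = (−sin -33.9°, cos -33.9°) = (0.558, 0.830). P is at the origin and E lies 66.6 along u from P, so E = 66.6·u = (55.3, -37.1). Tangency of A1 to both parallel lines with radius 24.2 puts C and S at P ± 24.2·n: C = (13.5, 20.1), S = (-13.5, -20.1). Equal radii place M and H the same way about E: M = E + 24.2·n = (68.8, -17.1), H = E − 24.2·n = (41.8, -57.2). Then cos ∠MSH = SM·SH / (|SM||SH|), giving 36.0°.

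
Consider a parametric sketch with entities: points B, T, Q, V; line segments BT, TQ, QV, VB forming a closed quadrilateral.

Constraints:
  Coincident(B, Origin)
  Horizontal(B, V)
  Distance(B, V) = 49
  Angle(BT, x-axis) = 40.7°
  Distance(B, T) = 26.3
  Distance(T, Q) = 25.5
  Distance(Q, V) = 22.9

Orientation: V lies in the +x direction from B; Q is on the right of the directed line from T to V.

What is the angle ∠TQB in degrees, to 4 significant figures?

58.34°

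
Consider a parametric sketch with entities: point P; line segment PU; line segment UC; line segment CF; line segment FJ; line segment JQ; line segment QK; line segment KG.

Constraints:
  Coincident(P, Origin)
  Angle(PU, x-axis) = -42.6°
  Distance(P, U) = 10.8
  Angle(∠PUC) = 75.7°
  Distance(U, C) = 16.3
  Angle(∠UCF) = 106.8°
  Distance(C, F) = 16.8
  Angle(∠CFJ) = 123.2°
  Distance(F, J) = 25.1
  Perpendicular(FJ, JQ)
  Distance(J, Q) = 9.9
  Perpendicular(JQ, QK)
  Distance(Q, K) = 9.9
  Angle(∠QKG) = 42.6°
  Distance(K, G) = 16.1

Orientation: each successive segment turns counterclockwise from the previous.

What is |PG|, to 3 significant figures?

27.0

JQ is perpendicular to QK, so QK runs at 11.7°; with |QK| = 9.9, K = (-9.06, 6.16). ∠QKG = 42.6° gives KG at 149° from the x-axis; with |KG| = 16.1, G = (-22.9, 14.4). Then |PG| = |G − P| = 27.0.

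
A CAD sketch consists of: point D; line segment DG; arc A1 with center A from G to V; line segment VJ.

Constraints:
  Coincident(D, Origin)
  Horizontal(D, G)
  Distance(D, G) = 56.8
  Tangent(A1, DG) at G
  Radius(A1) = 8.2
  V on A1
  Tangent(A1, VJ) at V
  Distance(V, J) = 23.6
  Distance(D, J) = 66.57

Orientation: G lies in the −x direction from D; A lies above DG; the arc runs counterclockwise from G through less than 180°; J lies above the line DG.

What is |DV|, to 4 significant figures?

50.41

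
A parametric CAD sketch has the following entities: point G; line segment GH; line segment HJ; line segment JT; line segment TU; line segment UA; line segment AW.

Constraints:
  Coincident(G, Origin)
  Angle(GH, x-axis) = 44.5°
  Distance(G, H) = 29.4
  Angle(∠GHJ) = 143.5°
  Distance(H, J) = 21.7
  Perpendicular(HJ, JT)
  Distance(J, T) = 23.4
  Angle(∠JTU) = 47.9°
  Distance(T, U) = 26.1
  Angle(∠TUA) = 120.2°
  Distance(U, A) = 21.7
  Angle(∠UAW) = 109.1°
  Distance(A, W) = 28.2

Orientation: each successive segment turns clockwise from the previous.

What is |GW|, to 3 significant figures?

68.8

∠TUA = 120.2° gives UA at 86.1° from the x-axis; with |UA| = 21.7, A = (25.6, 36.7). ∠UAW = 109.1° gives AW at 15.2° from the x-axis; with |AW| = 28.2, W = (52.8, 44.1). Then |GW| = |W − G| = 68.8.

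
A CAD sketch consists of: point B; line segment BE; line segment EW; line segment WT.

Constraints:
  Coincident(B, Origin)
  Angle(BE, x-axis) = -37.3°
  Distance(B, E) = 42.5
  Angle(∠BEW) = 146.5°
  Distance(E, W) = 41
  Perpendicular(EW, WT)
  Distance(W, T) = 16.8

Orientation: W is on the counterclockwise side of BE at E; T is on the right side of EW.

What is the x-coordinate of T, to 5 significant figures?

73.604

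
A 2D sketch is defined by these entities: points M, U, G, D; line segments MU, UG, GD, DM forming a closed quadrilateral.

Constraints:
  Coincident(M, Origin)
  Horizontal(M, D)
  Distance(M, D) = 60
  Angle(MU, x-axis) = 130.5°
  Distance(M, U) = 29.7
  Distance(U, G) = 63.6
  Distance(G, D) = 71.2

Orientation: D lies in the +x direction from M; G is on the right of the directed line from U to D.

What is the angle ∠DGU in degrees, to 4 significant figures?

75.17°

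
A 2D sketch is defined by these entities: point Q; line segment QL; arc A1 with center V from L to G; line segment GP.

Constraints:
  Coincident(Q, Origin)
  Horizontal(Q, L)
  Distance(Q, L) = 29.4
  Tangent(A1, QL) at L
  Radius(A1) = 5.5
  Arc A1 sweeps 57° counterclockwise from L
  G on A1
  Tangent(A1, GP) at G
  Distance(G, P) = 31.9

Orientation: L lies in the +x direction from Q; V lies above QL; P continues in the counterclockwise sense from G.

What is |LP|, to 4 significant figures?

36.60

On A1, L sits at bearing -90° from V; a 57° counterclockwise sweep puts G at bearing -33°, so G = V + 5.5·(cos -33°, sin -33°) = (34.01, 2.504). A1 meets GP tangentially, so VG is at right angles to GP, so GP runs along (−sin -33°, cos -33°); with |GP| = 31.9, P = (51.39, 29.26). Then |LP| = |P − L| = 36.60.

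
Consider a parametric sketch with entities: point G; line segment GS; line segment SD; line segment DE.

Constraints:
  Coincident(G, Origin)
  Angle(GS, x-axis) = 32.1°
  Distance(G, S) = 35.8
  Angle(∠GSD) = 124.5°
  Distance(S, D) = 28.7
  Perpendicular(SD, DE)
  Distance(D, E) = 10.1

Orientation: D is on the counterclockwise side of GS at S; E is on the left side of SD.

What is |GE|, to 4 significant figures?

52.68

G is at the origin; GS runs at 32.1° with length 35.8, so S = 35.8·(cos 32.1°, sin 32.1°) = (30.33, 19.02). ∠GSD = 124.5°, so SD runs at 32.1° + (180° − 124.5°) = 87.60° from the x-axis; with |SD| = 28.7, D = S + 28.7·(cos 87.60°, sin 87.60°) = (31.53, 47.70). SD ⟂ DE; with |DE| = 10.1 on the left of SD, E = D + 10.1·(-0.9991, 0.04188) = (21.44, 48.12). Then |GE| = |E − G| = 52.68.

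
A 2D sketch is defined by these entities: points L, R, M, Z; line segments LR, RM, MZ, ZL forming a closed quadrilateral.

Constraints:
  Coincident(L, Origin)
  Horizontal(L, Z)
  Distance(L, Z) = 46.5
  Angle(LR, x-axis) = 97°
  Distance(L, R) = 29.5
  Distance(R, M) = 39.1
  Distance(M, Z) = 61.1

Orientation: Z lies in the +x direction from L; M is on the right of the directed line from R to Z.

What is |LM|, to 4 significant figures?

16.35

Checks: |RM| = 39.10 ✓; |MZ| = 61.10 ✓.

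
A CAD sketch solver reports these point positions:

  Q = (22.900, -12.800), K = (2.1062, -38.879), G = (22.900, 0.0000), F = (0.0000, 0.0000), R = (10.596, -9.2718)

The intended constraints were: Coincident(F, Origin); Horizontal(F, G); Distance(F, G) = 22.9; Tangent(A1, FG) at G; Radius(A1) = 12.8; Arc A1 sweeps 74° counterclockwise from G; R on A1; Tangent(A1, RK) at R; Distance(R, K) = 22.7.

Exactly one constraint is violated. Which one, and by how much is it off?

Distance(R, K) = 22.7 — off by 8.10.

F = (0.00, 0.00) ✓; F.y = 0.00, G.y = 0.00 ✓; |FG| = 22.90 ✓; ∠(QG, GF) = 90.00° ✓; |QG| = 12.80 ✓; bearing(Q→R) − bearing(Q→G) = 74.00° ✓; |QR| = 12.80 ✓; ∠(QR, RK) = 90.00° ✓; |RK| = 30.80 ✗.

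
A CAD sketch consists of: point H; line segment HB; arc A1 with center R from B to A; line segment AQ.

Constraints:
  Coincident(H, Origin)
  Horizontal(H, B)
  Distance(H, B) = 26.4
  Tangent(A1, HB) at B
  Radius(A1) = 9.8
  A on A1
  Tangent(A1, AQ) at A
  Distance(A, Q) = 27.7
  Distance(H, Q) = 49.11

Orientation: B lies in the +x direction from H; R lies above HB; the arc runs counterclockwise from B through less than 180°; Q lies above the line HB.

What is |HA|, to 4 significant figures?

37.89

Checks: ∠(RB, BH) = 90.00° ✓; |RB| = 9.800 ✓; |RA| = 9.800 ✓; ∠(RA, AQ) = 90.00° ✓; |AQ| = 27.70 ✓; |HQ| = 49.11 ✓.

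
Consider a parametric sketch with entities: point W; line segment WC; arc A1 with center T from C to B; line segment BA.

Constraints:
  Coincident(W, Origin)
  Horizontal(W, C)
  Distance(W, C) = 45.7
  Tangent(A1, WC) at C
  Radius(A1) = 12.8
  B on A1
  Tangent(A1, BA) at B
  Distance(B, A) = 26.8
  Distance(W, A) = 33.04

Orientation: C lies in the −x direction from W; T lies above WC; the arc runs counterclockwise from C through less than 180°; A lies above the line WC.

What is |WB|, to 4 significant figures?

35.79

Checks: ∠(TC, CW) = 90.00° ✓; |TC| = 12.80 ✓; |TB| = 12.80 ✓; ∠(TB, BA) = 90.00° ✓; |BA| = 26.80 ✓; |WA| = 33.04 ✓.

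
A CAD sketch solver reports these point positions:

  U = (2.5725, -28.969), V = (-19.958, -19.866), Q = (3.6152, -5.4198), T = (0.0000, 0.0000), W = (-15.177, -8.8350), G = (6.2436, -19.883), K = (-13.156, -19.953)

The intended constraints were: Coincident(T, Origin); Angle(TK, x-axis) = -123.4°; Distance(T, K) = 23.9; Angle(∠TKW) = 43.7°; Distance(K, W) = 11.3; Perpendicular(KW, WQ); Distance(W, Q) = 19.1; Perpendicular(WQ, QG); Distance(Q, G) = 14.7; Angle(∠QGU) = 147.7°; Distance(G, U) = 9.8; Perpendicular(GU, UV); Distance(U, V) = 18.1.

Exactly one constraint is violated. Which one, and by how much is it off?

Distance(U, V) = 18.1 — off by 6.20.

T = (0.00, 0.00) ✓; TK at -123.4° ✓; |TK| = 23.90 ✓; ∠TKW = 43.70° ✓; |KW| = 11.30 ✓; ∠(KW, WQ) = 90.00° ✓; |WQ| = 19.10 ✓; ∠(WQ, QG) = 90.00° ✓; |QG| = 14.70 ✓; ∠QGU = 147.7° ✓; |GU| = 9.800 ✓; ∠(GU, UV) = 90.00° ✓; |UV| = 24.30 ✗.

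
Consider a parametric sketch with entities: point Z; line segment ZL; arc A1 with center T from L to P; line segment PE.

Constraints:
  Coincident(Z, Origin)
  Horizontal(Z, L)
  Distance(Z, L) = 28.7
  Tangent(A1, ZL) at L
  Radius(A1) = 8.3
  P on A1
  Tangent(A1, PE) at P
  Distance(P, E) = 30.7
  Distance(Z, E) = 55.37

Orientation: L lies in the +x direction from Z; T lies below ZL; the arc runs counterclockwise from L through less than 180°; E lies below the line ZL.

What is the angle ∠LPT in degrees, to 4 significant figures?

26.65°

Checks: |TP| = 8.300 ✓; ∠(TP, PE) = 90.00° ✓; |PE| = 30.70 ✓; |ZE| = 55.37 ✓.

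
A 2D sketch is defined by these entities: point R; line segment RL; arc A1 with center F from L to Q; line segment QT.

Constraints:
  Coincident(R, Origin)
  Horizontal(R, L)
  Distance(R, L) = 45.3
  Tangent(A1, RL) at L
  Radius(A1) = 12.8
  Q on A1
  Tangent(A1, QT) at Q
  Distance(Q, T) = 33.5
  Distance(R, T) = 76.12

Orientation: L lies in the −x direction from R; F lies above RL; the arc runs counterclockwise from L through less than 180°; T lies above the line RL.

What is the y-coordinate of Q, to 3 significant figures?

22.3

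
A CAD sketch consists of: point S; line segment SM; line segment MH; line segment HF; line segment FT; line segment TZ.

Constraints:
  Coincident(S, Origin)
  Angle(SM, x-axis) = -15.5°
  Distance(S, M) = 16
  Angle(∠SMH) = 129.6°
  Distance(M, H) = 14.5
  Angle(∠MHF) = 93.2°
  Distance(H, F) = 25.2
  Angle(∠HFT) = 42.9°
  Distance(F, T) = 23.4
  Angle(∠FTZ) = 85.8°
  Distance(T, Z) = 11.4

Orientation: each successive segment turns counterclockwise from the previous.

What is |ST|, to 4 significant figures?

9.848

S is at the origin; SM runs at -15.5° with length 16.0, so M = (15.42, -4.276). ∠SMH = 129.6° gives MH at 34.90° from the x-axis; with |MH| = 14.5, H = (27.31, 4.020). ∠MHF = 93.2° gives HF at 121.7° from the x-axis; with |HF| = 25.2, F = (14.07, 25.46). ∠HFT = 42.9° gives FT at -101.2° from the x-axis; with |FT| = 23.4, T = (9.523, 2.506). Then |ST| = |T − S| = 9.848.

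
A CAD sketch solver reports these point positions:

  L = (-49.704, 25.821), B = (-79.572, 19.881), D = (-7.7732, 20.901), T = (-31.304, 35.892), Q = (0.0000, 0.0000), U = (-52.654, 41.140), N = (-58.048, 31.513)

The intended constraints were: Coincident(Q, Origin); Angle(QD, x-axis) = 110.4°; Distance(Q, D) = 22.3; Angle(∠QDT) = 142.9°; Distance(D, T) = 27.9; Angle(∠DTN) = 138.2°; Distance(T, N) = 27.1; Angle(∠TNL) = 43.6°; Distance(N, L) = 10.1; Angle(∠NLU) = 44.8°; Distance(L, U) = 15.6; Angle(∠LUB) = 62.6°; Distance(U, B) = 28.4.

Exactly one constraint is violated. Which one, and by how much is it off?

Distance(U, B) = 28.4 — off by 5.90.

Q = (0.00, 0.00) ✓; QD at 110.4° ✓; |QD| = 22.30 ✓; ∠QDT = 142.9° ✓; |DT| = 27.90 ✓; ∠DTN = 138.2° ✓; |TN| = 27.10 ✓; ∠TNL = 43.60° ✓; |NL| = 10.10 ✓; ∠NLU = 44.80° ✓; |LU| = 15.60 ✓; ∠LUB = 62.60° ✓; |UB| = 34.30 ✗.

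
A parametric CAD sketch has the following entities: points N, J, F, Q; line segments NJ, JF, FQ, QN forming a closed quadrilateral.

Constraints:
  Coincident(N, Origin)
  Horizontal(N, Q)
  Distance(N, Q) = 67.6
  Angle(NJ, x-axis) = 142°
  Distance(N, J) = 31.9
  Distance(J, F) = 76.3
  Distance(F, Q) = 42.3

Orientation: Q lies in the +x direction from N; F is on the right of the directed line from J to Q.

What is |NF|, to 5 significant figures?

44.400

Checks: |JF| = 76.30 ✓; |FQ| = 42.30 ✓.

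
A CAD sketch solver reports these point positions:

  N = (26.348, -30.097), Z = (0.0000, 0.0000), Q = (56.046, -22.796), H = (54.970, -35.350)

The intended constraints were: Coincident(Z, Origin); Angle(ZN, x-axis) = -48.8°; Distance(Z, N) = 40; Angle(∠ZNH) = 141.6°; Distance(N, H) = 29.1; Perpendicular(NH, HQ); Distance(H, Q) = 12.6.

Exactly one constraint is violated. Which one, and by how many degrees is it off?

Perpendicular(NH, HQ) — off by 5.50°.

Z = (0.00, 0.00) ✓; ZN at -48.80° ✓; |ZN| = 40.00 ✓; ∠ZNH = 141.6° ✓; |NH| = 29.10 ✓; ∠(NH, HQ) = 95.50° ✗; |HQ| = 12.60 ✓.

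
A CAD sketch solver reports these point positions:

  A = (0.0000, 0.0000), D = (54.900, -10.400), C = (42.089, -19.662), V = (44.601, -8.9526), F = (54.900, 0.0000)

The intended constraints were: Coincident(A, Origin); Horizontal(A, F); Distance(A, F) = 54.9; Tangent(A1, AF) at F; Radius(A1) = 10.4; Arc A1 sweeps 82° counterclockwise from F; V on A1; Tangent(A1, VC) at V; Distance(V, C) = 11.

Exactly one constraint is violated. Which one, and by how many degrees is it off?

Tangent(A1, VC) at V — off by 5.20°.

A = (0.00, 0.00) ✓; A.y = 0.00, F.y = 0.00 ✓; |AF| = 54.90 ✓; ∠(DF, FA) = 90.00° ✓; |DF| = 10.40 ✓; bearing(D→V) − bearing(D→F) = 82.00° ✓; |DV| = 10.40 ✓; ∠(DV, VC) = 95.20° ✗; |VC| = 11.00 ✓.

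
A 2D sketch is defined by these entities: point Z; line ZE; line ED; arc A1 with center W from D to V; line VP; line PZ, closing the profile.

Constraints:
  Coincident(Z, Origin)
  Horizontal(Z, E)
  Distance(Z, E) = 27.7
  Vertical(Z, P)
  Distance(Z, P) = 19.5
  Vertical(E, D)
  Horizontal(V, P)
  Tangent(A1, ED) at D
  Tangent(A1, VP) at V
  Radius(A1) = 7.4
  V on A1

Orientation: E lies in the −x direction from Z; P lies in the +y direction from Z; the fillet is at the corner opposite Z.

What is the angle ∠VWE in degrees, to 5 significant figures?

148.55°

The virtual corner opposite Z is at (-27.700, 19.500). The tangent condition forces WD to be normal to ED and since A1 is tangent to VP there, WV ⟂ VP, with radius 7.4, so the center W sits 7.4 in from both sides at W = (-20.300, 12.100). That places the tangent points at D = (-27.700, 12.100) on ED and V = (-20.300, 19.500) on VP. Then cos ∠VWE = WV·WE / (|WV||WE|), giving 148.55°.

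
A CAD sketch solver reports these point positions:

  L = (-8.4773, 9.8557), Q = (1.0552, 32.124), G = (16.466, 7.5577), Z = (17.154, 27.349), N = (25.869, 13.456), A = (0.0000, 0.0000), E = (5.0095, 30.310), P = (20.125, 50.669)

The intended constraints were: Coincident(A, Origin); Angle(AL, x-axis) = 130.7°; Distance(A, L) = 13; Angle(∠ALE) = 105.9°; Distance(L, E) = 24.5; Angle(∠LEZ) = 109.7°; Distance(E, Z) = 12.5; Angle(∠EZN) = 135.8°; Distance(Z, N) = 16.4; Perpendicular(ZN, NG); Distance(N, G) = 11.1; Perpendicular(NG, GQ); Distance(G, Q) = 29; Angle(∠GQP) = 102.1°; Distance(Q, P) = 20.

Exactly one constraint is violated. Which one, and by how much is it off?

Distance(Q, P) = 20 — off by 6.60.

A = (0.00, 0.00) ✓; AL at 130.7° ✓; |AL| = 13.00 ✓; ∠ALE = 105.9° ✓; |LE| = 24.50 ✓; ∠LEZ = 109.7° ✓; |EZ| = 12.50 ✓; ∠EZN = 135.8° ✓; |ZN| = 16.40 ✓; ∠(ZN, NG) = 90.00° ✓; |NG| = 11.10 ✓; ∠(NG, GQ) = 90.00° ✓; |GQ| = 29.00 ✓; ∠GQP = 102.1° ✓; |QP| = 26.60 ✗.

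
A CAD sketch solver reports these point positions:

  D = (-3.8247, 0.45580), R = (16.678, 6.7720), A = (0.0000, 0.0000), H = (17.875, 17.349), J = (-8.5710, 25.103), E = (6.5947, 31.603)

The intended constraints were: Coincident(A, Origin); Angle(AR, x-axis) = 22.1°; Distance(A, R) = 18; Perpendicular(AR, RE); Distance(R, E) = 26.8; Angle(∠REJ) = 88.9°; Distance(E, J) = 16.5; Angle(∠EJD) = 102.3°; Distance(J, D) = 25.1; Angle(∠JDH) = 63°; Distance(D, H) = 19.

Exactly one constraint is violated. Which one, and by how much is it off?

Distance(D, H) = 19 — off by 8.50.

A = (0.00, 0.00) ✓; AR at 22.10° ✓; |AR| = 18.00 ✓; ∠(AR, RE) = 90.00° ✓; |RE| = 26.80 ✓; ∠REJ = 88.90° ✓; |EJ| = 16.50 ✓; ∠EJD = 102.3° ✓; |JD| = 25.10 ✓; ∠JDH = 63.00° ✓; |DH| = 27.50 ✗.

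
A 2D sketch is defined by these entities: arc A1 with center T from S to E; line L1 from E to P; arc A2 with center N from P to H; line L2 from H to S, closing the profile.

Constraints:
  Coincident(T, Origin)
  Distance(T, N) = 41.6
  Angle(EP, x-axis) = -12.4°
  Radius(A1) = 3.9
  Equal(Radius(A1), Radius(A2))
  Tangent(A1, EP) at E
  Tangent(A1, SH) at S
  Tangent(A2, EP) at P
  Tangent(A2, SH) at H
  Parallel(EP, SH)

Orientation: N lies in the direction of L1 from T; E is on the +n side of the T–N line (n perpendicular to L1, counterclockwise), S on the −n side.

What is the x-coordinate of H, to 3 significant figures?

39.8

The slot axis is L1's direction at -12.4°, so u = (cos -12.4°, sin -12.4°) = (0.977, -0.215) and n = (−sin -12.4°, cos -12.4°) = (0.215, 0.977). T is at the origin and N lies 41.6 along u from T, so N = 41.6·u = (40.6, -8.93). Tangency of A1 to both parallel lines with radius 3.9 puts E and S at T ± 3.9·n: E = (0.837, 3.81), S = (-0.837, -3.81). Equal radii place P and H the same way about N: P = N + 3.9·n = (41.5, -5.12), H = N − 3.9·n = (39.8, -12.7). So H.x = 39.8.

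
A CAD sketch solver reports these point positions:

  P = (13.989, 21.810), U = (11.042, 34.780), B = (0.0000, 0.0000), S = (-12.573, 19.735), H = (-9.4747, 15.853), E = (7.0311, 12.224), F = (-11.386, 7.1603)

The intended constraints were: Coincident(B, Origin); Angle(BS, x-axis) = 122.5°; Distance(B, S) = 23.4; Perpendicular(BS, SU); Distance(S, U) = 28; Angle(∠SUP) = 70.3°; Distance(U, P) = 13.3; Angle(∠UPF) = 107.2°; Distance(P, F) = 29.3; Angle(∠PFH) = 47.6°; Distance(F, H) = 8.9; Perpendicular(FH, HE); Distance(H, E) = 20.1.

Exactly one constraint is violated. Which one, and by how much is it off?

Distance(H, E) = 20.1 — off by 3.20.

B = (0.00, 0.00) ✓; BS at 122.5° ✓; |BS| = 23.40 ✓; ∠(BS, SU) = 90.00° ✓; |SU| = 28.00 ✓; ∠SUP = 70.30° ✓; |UP| = 13.30 ✓; ∠UPF = 107.2° ✓; |PF| = 29.30 ✓; ∠PFH = 47.60° ✓; |FH| = 8.900 ✓; ∠(FH, HE) = 90.00° ✓; |HE| = 16.90 ✗.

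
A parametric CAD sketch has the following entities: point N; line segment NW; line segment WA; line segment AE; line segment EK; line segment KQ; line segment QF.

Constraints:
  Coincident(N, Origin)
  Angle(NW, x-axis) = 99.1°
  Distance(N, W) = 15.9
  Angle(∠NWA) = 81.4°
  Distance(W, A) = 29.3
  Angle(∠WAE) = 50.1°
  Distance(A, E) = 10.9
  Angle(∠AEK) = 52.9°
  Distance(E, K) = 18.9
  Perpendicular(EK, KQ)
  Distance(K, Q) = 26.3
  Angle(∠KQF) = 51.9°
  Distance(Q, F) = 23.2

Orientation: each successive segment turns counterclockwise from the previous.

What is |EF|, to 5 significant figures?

12.002

N is at the origin; NW runs at 99.1° with length 15.9, so W = (-2.5147, 15.700). ∠NWA = 81.4° gives WA at -162.30° from the x-axis; with |WA| = 29.3, A = (-30.428, 6.7917). ∠WAE = 50.1° gives AE at -32.400° from the x-axis; with |AE| = 10.9, E = (-21.225, 0.95120). ∠AEK = 52.9° gives EK at 94.700° from the x-axis; with |EK| = 18.9, K = (-22.773, 19.788). EK ⟂ KQ, so KQ runs at -175.30°; with |KQ| = 26.3, Q = (-48.985, 17.633). ∠KQF = 51.9° gives QF at -47.200° from the x-axis; with |QF| = 23.2, F = (-33.222, 0.61013). Then |EF| = |F − E| = 12.002.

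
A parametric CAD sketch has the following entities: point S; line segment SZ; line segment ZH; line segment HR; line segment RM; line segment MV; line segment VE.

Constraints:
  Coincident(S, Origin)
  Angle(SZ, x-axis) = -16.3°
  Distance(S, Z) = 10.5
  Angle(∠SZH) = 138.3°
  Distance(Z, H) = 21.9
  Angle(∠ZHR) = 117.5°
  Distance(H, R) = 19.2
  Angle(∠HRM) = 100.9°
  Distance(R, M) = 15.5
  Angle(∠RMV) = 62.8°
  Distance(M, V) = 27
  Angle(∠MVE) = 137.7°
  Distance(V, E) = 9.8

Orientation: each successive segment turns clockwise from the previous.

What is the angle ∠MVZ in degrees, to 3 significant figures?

102°

∠HRM = 100.9° gives RM at 160° from the x-axis; with |RM| = 15.5, M = (-2.66, -32.9). ∠RMV = 62.8° gives MV at 43.2° from the x-axis; with |MV| = 27.0, V = (17.0, -14.4). Then cos ∠MVZ = VM·VZ / (|VM||VZ|), giving 102°.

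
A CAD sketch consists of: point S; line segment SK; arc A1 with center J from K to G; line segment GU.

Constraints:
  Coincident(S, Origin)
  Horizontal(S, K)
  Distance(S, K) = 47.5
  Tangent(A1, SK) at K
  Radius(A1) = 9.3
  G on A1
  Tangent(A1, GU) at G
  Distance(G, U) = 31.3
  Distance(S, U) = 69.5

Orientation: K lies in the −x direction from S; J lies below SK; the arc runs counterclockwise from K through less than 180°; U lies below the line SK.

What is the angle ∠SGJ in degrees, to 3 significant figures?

8.54°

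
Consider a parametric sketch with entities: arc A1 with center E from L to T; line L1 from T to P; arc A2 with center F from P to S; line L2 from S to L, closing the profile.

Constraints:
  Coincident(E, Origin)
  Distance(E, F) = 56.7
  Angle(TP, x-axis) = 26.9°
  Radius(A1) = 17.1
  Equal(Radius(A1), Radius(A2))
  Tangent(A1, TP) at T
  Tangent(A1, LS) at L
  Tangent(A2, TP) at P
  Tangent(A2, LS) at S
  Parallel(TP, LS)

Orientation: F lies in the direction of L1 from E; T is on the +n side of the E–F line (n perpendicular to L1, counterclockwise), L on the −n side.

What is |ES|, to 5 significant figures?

59.222

Tangency of A1 to both parallel lines with radius 17.1 puts T and L at E ± 17.1·n: T = (-7.7366, 15.250), L = (7.7366, -15.250). Equal radii place P and S the same way about F: P = F + 17.1·n = (42.828, 40.903), S = F − 17.1·n = (58.302, 10.403). Then |ES| = |S − E| = 59.222.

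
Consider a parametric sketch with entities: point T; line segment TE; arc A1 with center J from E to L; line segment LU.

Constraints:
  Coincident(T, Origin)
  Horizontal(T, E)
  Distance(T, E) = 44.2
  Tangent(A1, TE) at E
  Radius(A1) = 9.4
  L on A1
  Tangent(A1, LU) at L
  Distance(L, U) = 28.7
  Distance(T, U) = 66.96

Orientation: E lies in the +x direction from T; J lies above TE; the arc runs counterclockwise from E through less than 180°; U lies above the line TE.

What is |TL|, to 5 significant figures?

54.288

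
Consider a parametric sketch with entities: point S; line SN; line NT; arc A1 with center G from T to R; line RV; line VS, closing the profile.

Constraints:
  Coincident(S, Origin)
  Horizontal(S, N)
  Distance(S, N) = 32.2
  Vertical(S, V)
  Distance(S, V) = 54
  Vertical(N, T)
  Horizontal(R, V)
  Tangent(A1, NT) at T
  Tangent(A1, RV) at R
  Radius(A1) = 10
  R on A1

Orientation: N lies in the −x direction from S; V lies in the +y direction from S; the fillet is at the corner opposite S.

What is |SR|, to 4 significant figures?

58.39

The virtual corner opposite S is at (-32.20, 54.00). The tangent condition forces GT to be normal to NT and tangency of A1 to RV means the radius GR is perpendicular to RV, with radius 10.0, so the center G sits 10.0 in from both sides at G = (-22.20, 44.00). That places the tangent points at T = (-32.20, 44.00) on NT and R = (-22.20, 54.00) on RV. Then |SR| = |R − S| = 58.39.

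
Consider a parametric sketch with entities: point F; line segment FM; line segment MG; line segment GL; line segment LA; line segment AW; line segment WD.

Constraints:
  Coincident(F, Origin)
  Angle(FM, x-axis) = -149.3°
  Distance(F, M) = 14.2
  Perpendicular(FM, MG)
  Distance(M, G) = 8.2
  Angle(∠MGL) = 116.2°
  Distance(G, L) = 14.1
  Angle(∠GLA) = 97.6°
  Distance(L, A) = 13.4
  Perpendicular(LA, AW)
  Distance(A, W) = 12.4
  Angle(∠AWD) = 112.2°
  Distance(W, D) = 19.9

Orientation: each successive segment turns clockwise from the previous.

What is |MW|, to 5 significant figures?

10.444

∠GLA = 97.6° gives LA at -25.500° from the x-axis; with |LA| = 13.4, A = (3.3983, 5.8441). The perpendicularity gives AW at right angles to LA, so AW runs at -115.50°; with |AW| = 12.4, W = (-1.9400, -5.3480). Then |MW| = |W − M| = 10.444.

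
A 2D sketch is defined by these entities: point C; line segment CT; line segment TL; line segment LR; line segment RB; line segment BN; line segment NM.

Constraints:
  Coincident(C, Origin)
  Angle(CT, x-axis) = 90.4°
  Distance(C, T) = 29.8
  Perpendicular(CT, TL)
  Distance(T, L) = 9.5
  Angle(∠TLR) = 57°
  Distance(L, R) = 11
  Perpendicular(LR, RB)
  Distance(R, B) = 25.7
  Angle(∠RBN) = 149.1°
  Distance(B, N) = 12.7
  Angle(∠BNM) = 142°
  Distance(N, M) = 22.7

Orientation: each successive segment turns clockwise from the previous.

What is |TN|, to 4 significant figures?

28.64

C is at the origin; CT runs at 90.4° with length 29.8, so T = (-0.2080, 29.80). The perpendicularity gives TL at right angles to CT, so TL runs at 0.4000°; with |TL| = 9.5, L = (9.292, 29.87). ∠TLR = 57.0° gives LR at -122.6° from the x-axis; with |LR| = 11.0, R = (3.365, 20.60). LR ⟂ RB, so RB runs at 147.4°; with |RB| = 25.7, B = (-18.29, 34.45). ∠RBN = 149.1° gives BN at 116.5° from the x-axis; with |BN| = 12.7, N = (-23.95, 45.81). Then |TN| = |N − T| = 28.64.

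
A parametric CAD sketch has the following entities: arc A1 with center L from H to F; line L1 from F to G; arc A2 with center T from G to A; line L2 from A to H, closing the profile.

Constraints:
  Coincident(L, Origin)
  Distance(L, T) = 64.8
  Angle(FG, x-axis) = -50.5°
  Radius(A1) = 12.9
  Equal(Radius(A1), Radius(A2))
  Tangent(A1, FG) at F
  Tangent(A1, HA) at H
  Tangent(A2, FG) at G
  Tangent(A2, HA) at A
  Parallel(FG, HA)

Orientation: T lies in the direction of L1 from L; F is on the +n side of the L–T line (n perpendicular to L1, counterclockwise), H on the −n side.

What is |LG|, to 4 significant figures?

66.07

The slot axis is L1's direction at -50.5°, so u = (cos -50.5°, sin -50.5°) = (0.6361, -0.7716) and n = (−sin -50.5°, cos -50.5°) = (0.7716, 0.6361). L is at the origin and T lies 64.8 along u from L, so T = 64.8·u = (41.22, -50.00). Tangency of A1 to both parallel lines with radius 12.9 puts F and H at L ± 12.9·n: F = (9.954, 8.205), H = (-9.954, -8.205). Equal radii place G and A the same way about T: G = T + 12.9·n = (51.17, -41.80), A = T − 12.9·n = (31.26, -58.21). Then |LG| = |G − L| = 66.07.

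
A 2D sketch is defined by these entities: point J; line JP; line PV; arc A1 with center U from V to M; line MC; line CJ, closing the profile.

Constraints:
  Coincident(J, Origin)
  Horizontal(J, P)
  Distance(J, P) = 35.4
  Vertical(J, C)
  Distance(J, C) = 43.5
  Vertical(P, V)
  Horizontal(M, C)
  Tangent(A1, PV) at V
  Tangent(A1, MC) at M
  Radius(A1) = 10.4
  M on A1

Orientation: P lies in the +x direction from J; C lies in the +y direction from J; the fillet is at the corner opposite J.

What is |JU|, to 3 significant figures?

41.5

J and C share the same x with |JC| = 43.5 and C on the +y side, so C = (0.00, 43.5). The virtual corner opposite J is at (35.4, 43.5). The tangent condition forces UV to be normal to PV and the tangent condition forces UM to be normal to MC, with radius 10.4, so the center U sits 10.4 in from both sides at U = (25.0, 33.1). Then |JU| = |U − J| = 41.5.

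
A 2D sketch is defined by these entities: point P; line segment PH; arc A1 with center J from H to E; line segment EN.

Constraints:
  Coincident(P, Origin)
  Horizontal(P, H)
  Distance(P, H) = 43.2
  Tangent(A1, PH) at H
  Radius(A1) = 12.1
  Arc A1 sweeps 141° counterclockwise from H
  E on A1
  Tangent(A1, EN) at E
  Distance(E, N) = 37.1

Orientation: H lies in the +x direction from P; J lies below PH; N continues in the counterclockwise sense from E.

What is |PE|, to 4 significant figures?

41.58

P is at the origin; P and H share the same y with |PH| = 43.2 and H on the +x side, so H = (43.20, 0.000). The tangent condition forces JH to be normal to PH, so J = H + (0, -12.1) = (43.20, -12.10). On A1, H sits at bearing 90° from J; a 141° counterclockwise sweep puts E at bearing 231°, so E = J + 12.1·(cos 231°, sin 231°) = (35.59, -21.50). Then |PE| = |E − P| = 41.58.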